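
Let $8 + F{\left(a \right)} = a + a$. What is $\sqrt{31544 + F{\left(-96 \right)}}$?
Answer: $4 \sqrt{1959} \approx 177.04$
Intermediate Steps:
$F{\left(a \right)} = -8 + 2 a$ ($F{\left(a \right)} = -8 + \left(a + a\right) = -8 + 2 a$)
$\sqrt{31544 + F{\left(-96 \right)}} = \sqrt{31544 + \left(-8 + 2 \left(-96\right)\right)} = \sqrt{31544 - 200} = \sqrt{31344} = 4 \sqrt{1959}$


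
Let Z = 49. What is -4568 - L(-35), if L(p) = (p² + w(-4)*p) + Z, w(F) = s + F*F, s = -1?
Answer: -5317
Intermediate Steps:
w(F) = -1 + F² (w(F) = -1 + F*F = -1 + F²)
L(p) = 49 + p² + 15*p (L(p) = (p² + (-1 + (-4)²)*p) + 49 = (p² + (-1 + 16)*p) + 49 = (p² + 15*p) + 49 = 49 + p² + 15*p)
-4568 - L(-35) = -4568 - (49 + (-35)² + 15*(-35)) = -4568 - (49 + 1225 - 525) = -4568 - 1*749 = -4568 - 749 = -5317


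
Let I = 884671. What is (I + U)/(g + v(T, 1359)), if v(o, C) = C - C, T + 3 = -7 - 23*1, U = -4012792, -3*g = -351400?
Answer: -9384363/351400 ≈ -26.706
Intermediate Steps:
g = 351400/3 (g = -⅓*(-351400) = 351400/3 ≈ 1.1713e+5)
T = -33 (T = -3 + (-7 - 23*1) = -3 + (-7 - 23) = -3 - 30 = -33)
v(o, C) = 0
(I + U)/(g + v(T, 1359)) = (884671 - 4012792)/(351400/3 + 0) = -3128121/351400/3 = -3128121*3/351400 = -9384363/351400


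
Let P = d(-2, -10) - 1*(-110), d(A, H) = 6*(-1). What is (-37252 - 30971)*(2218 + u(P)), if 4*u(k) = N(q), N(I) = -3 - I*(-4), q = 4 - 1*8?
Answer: -603978219/4 ≈ -1.5099e+8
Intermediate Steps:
d(A, H) = -6
q = -4 (q = 4 - 8 = -4)
P = 104 (P = -6 - 1*(-110) = -6 + 110 = 104)
N(I) = -3 + 4*I
u(k) = -19/4 (u(k) = (-3 + 4*(-4))/4 = (-3 - 16)/4 = (¼)*(-19) = -19/4)
(-37252 - 30971)*(2218 + u(P)) = (-37252 - 30971)*(2218 - 19/4) = -68223*8853/4 = -603978219/4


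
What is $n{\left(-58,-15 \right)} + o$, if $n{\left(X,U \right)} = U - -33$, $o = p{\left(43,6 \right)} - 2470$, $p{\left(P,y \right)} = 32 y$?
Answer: $-2260$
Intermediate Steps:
$o = -2278$ ($o = 32 \cdot 6 - 2470 = 192 - 2470 = -2278$)
$n{\left(X,U \right)} = 33 + U$ ($n{\left(X,U \right)} = U + 33 = 33 + U$)
$n{\left(-58,-15 \right)} + o = \left(33 - 15\right) - 2278 = 18 - 2278 = -2260$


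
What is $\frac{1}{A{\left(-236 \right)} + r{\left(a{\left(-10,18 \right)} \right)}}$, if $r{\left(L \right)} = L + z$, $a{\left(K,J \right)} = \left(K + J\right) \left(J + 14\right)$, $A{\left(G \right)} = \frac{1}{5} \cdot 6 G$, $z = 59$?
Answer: $\frac{5}{159} \approx 0.031447$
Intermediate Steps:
$A{\left(G \right)} = \frac{6 G}{5}$ ($A{\left(G \right)} = \frac{1}{5} \cdot 6 G = \frac{6 G}{5}$)
$a{\left(K,J \right)} = \left(14 + J\right) \left(J + K\right)$ ($a{\left(K,J \right)} = \left(J + K\right) \left(14 + J\right) = \left(14 + J\right) \left(J + K\right)$)
$r{\left(L \right)} = 59 + L$ ($r{\left(L \right)} = L + 59 = 59 + L$)
$\frac{1}{A{\left(-236 \right)} + r{\left(a{\left(-10,18 \right)} \right)}} = \frac{1}{\frac{6}{5} \left(-236\right) + \left(59 + \left(18^{2} + 14 \cdot 18 + 14 \left(-10\right) + 18 \left(-10\right)\right)\right)} = \frac{1}{- \frac{1416}{5} + \left(59 + \left(324 + 252 - 140 - 180\right)\right)} = \frac{1}{- \frac{1416}{5} + \left(59 + 256\right)} = \frac{1}{- \frac{1416}{5} + 315} = \frac{1}{\frac{159}{5}} = \frac{5}{159}$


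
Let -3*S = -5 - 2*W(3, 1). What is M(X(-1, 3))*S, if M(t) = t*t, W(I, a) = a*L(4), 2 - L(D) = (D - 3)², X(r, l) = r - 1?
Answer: 28/3 ≈ 9.3333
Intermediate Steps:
X(r, l) = -1 + r
L(D) = 2 - (-3 + D)² (L(D) = 2 - (D - 3)² = 2 - (-3 + D)²)
W(I, a) = a (W(I, a) = a*(2 - (-3 + 4)²) = a*(2 - 1*1²) = a*(2 - 1*1) = a*(2 - 1) = a*1 = a)
M(t) = t²
S = 7/3 (S = -(-5 - 2*1)/3 = -(-5 - 2)/3 = -⅓*(-7) = 7/3 ≈ 2.3333)
M(X(-1, 3))*S = (-1 - 1)²*(7/3) = (-2)²*(7/3) = 4*(7/3) = 28/3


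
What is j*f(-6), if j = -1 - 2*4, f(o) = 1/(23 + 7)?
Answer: -3/10 ≈ -0.30000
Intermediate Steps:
f(o) = 1/30
j = -9 (j = -1 - 8 = -9)
j*f(-6) = -9*1/30 = -3/10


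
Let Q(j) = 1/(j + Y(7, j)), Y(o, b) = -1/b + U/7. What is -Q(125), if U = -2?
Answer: -875/109118 ≈ -0.0080188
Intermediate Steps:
Y(o, b) = -2/7 - 1/b (Y(o, b) = -1/b - 2/7 = -2/7 - 1/b)
Q(j) = 1/(-2/7 + j - 1/j) (Q(j) = 1/(j + (-2/7 - 1/j)) = 1/(-2/7 + j - 1/j))
-Q(125) = -(-7)*125/(7 - 1*125*(-2 + 7*125)) = -(-7)*125/(7 - 1*125*(-2 + 875)) = -(-7)*125/(7 - 1*125*873) = -(-7)*125/(7 - 109125) = -(-7)*125/(-109118) = -(-7)*125*(-1)/109118 = -1*875/109118 = -875/109118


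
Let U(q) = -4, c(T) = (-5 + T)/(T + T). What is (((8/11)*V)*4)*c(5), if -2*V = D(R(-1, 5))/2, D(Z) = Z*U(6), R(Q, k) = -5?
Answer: 0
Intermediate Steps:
c(T) = (-5 + T)/(2*T) (c(T) = (-5 + T)/((2*T)) = (-5 + T)*(1/(2*T)) = (-5 + T)/(2*T))
D(Z) = -4*Z (D(Z) = Z*(-4) = -4*Z)
V = -5 (V = -(-4*(-5))/(2*2) = -10/2 = -½*10 = -5)
(((8/11)*V)*4)*c(5) = (((8/11)*(-5))*4)*((½)*(-5 + 5)/5) = (((8*(1/11))*(-5))*4)*((½)*(⅕)*0) = (((8/11)*(-5))*4)*0 = -40/11*4*0 = -160/11*0 = 0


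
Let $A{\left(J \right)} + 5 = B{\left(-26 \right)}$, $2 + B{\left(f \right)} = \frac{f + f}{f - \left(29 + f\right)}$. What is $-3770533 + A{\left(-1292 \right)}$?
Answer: $- \frac{109345608}{29} \approx -3.7705 \cdot 10^{6}$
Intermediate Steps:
$B{\left(f \right)} = -2 - \frac{2 f}{29}$ ($B{\left(f \right)} = -2 + \frac{f + f}{f - \left(29 + f\right)} = -2 + \frac{2 f}{-29} = -2 + 2 f \left(- \frac{1}{29}\right) = -2 - \frac{2 f}{29}$)
$A{\left(J \right)} = - \frac{151}{29}$ ($A{\left(J \right)} = -5 - \frac{6}{29} = - \frac{151}{29}$)
$-3770533 + A{\left(-1292 \right)} = -3770533 - \frac{151}{29} = - \frac{109345608}{29}$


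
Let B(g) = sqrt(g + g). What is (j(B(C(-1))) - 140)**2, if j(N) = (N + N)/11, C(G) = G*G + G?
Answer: 19600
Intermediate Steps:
C(G) = G + G**2 (C(G) = G**2 + G = G + G**2)
B(g) = sqrt(2)*sqrt(g) (B(g) = sqrt(2*g) = sqrt(2)*sqrt(g))
j(N) = 2*N/11 (j(N) = (2*N)*(1/11) = 2*N/11)
(j(B(C(-1))) - 140)**2 = (2*(sqrt(2)*sqrt(-(1 - 1)))/11 - 140)**2 = (2*(sqrt(2)*sqrt(-1*0))/11 - 140)**2 = (2*(sqrt(2)*sqrt(0))/11 - 140)**2 = (2*(sqrt(2)*0)/11 - 140)**2 = ((2/11)*0 - 140)**2 = (0 - 140)**2 = (-140)**2 = 19600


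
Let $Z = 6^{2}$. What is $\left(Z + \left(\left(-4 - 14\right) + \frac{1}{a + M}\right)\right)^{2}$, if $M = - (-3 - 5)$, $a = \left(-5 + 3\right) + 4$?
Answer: $\frac{32761}{100} \approx 327.61$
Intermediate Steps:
$Z = 36$
$a = 2$ ($a = -2 + 4 = 2$)
$M = 8$ ($M = \left(-1\right) \left(-8\right) = 8$)
$\left(Z + \left(\left(-4 - 14\right) + \frac{1}{a + M}\right)\right)^{2} = \left(36 + \left(\left(-4 - 14\right) + \frac{1}{2 + 8}\right)\right)^{2} = \left(36 - \left(18 - \frac{1}{10}\right)\right)^{2} = \left(36 + \left(-18 + \frac{1}{10}\right)\right)^{2} = \left(36 - \frac{179}{10}\right)^{2} = \left(\frac{181}{10}\right)^{2} = \frac{32761}{100}$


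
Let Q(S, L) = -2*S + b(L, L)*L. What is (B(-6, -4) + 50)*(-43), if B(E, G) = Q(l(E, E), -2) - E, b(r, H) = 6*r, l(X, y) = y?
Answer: -3956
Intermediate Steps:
Q(S, L) = -2*S + 6*L**2 (Q(S, L) = -2*S + (6*L)*L = -2*S + 6*L**2)
B(E, G) = 24 - 3*E (B(E, G) = (-2*E + 6*(-2)**2) - E = (-2*E + 6*4) - E = (-2*E + 24) - E = (24 - 2*E) - E = 24 - 3*E)
(B(-6, -4) + 50)*(-43) = ((24 - 3*(-6)) + 50)*(-43) = ((24 + 18) + 50)*(-43) = (42 + 50)*(-43) = 92*(-43) = -3956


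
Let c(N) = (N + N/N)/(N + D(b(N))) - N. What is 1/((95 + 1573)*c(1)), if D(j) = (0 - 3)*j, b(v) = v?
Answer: -1/3336 ≈ -0.00029976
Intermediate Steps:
D(j) = -3*j
c(N) = -N - (1 + N)/(2*N) (c(N) = (N + N/N)/(N - 3*N) - N = (N + 1)/((-2*N)) - N = (1 + N)*(-1/(2*N)) - N = -(1 + N)/(2*N) - N = -N - (1 + N)/(2*N))
1/((95 + 1573)*c(1)) = 1/((95 + 1573)*(-½ - 1*1 - ½/1)) = 1/(1668*(-½ - 1 - ½*1)) = 1/(1668*(-½ - 1 - ½)) = 1/(1668*(-2)) = 1/(-3336) = -1/3336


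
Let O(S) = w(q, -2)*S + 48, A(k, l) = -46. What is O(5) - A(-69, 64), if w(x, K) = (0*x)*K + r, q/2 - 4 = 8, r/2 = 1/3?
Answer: 292/3 ≈ 97.333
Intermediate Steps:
r = 2/3 ≈ 0.66667
q = 24 (q = 8 + 2*8 = 8 + 16 = 24)
w(x, K) = 2/3 (w(x, K) = (0*x)*K + 2/3 = 0*K + 2/3 = 0 + 2/3 = 2/3)
O(S) = 48 + 2*S/3 (O(S) = 2*S/3 + 48 = 48 + 2*S/3)
O(5) - A(-69, 64) = (48 + (2/3)*5) - 1*(-46) = (48 + 10/3) + 46 = 154/3 + 46 = 292/3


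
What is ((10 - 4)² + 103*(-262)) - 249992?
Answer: -276942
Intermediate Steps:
((10 - 4)² + 103*(-262)) - 249992 = (6² - 26986) - 249992 = (36 - 26986) - 249992 = -26950 - 249992 = -276942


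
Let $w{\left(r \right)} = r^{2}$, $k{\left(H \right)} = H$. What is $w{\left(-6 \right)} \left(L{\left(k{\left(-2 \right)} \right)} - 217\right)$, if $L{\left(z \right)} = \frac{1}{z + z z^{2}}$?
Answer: $- \frac{39078}{5} \approx -7815.6$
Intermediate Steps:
$L{\left(z \right)} = \frac{1}{z + z^{3}}$
$w{\left(-6 \right)} \left(L{\left(k{\left(-2 \right)} \right)} - 217\right) = \left(-6\right)^{2} \left(\frac{1}{-2 + \left(-2\right)^{3}} - 217\right) = 36 \left(\frac{1}{-2 - 8} - 217\right) = 36 \left(\frac{1}{-10} - 217\right) = 36 \left(- \frac{1}{10} - 217\right) = 36 \left(- \frac{2171}{10}\right) = - \frac{39078}{5}$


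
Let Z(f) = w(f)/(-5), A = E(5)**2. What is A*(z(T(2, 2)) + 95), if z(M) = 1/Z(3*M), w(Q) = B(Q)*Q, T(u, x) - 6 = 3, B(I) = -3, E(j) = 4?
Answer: 123200/81 ≈ 1521.0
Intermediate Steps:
T(u, x) = 9 (T(u, x) = 6 + 3 = 9)
w(Q) = -3*Q
A = 16 (A = 4**2 = 16)
Z(f) = 3*f/5 (Z(f) = -3*f/(-5) = -3*f*(-1/5) = 3*f/5)
z(M) = 5/(9*M) (z(M) = 1/(3*(3*M)/5) = 1/(9*M/5) = 5/(9*M))
A*(z(T(2, 2)) + 95) = 16*((5/9)/9 + 95) = 16*((5/9)*(1/9) + 95) = 16*(5/81 + 95) = 16*(7700/81) = 123200/81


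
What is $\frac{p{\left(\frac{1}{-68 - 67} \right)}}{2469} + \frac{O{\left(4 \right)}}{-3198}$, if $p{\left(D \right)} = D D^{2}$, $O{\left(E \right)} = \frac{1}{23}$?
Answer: $- \frac{2024913143}{148938657923250} \approx -1.3596 \cdot 10^{-5}$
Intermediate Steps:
$O{\left(E \right)} = \frac{1}{23}$
$p{\left(D \right)} = D^{3}$
$\frac{p{\left(\frac{1}{-68 - 67} \right)}}{2469} + \frac{O{\left(4 \right)}}{-3198} = \frac{\left(\frac{1}{-68 - 67}\right)^{3}}{2469} + \frac{1}{23 \left(-3198\right)} = \left(\frac{1}{-135}\right)^{3} \cdot \frac{1}{2469} + \frac{1}{23} \left(- \frac{1}{3198}\right) = \left(- \frac{1}{135}\right)^{3} \cdot \frac{1}{2469} - \frac{1}{73554} = \left(- \frac{1}{2460375}\right) \frac{1}{2469} - \frac{1}{73554} = - \frac{1}{6074665875} - \frac{1}{73554} = - \frac{2024913143}{148938657923250}$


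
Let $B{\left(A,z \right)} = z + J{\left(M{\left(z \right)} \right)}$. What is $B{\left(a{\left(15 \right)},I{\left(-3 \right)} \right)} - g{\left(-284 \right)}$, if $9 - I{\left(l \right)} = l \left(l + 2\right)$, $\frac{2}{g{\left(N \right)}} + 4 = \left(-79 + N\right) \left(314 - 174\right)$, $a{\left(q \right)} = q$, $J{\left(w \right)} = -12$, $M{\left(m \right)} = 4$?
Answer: $- \frac{152471}{25412} \approx -6.0$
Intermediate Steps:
$g{\left(N \right)} = \frac{2}{-11064 + 140 N}$ ($g{\left(N \right)} = \frac{2}{-4 + \left(-79 + N\right) \left(314 - 174\right)} = \frac{2}{-4 + \left(-79 + N\right) 140} = \frac{2}{-4 + \left(-11060 + 140 N\right)} = \frac{2}{-11064 + 140 N}$)
$I{\left(l \right)} = 9 - l \left(2 + l\right)$ ($I{\left(l \right)} = 9 - l \left(l + 2\right) = 9 - l \left(2 + l\right)$)
$B{\left(A,z \right)} = -12 + z$ ($B{\left(A,z \right)} = z - 12 = -12 + z$)
$B{\left(a{\left(15 \right)},I{\left(-3 \right)} \right)} - g{\left(-284 \right)} = \left(-12 - -6\right) - \frac{1}{2 \left(-2766 + 35 \left(-284\right)\right)} = \left(-12 + \left(9 - 9 + 6\right)\right) - \frac{1}{2 \left(-2766 - 9940\right)} = \left(-12 + \left(9 - 9 + 6\right)\right) - \frac{1}{2 \left(-12706\right)} = \left(-12 + 6\right) - \frac{1}{2} \left(- \frac{1}{12706}\right) = -6 - - \frac{1}{25412} = -6 + \frac{1}{25412} = - \frac{152471}{25412}$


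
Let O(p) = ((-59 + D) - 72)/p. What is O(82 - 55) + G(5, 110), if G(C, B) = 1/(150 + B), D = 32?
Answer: -2857/780 ≈ -3.6628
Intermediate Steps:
O(p) = -99/p (O(p) = ((-59 + 32) - 72)/p = (-27 - 72)/p = -99/p)
O(82 - 55) + G(5, 110) = -99/(82 - 55) + 1/(150 + 110) = -99/27 + 1/260 = -99*1/27 + 1/260 = -11/3 + 1/260 = -2857/780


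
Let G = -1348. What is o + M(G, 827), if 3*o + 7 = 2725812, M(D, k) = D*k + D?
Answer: -622627/3 ≈ -2.0754e+5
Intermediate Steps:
M(D, k) = D + D*k
o = 2725805/3 (o = -7/3 + (⅓)*2725812 = -7/3 + 908604 = 2725805/3 ≈ 9.0860e+5)
o + M(G, 827) = 2725805/3 - 1348*(1 + 827) = 2725805/3 - 1348*828 = 2725805/3 - 1116144 = -622627/3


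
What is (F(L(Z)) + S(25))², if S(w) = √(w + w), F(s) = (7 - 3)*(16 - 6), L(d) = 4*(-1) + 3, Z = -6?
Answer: 1650 + 400*√2 ≈ 2215.7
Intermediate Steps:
L(d) = -1 (L(d) = -4 + 3 = -1)
F(s) = 40 (F(s) = 4*10 = 40)
S(w) = √2*√w (S(w) = √(2*w) = √2*√w)
(F(L(Z)) + S(25))² = (40 + √2*√25)² = (40 + √2*5)² = (40 + 5*√2)²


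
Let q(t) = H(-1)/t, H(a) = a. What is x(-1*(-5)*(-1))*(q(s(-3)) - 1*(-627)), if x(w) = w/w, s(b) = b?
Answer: 1882/3 ≈ 627.33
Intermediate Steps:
x(w) = 1
q(t) = -1/t
x(-1*(-5)*(-1))*(q(s(-3)) - 1*(-627)) = 1*(-1/(-3) - 1*(-627)) = 1*(-1*(-⅓) + 627) = 1*(⅓ + 627) = 1*(1882/3) = 1882/3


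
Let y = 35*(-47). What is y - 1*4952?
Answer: -6597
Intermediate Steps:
y = -1645
y - 1*4952 = -1645 - 1*4952 = -1645 - 4952 = -6597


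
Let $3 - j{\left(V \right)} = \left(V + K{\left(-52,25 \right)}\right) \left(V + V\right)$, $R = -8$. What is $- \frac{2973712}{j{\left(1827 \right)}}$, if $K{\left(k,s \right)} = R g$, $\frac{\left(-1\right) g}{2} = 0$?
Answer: $\frac{2973712}{6675855} \approx 0.44544$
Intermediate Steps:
$g = 0$ ($g = \left(-2\right) 0 = 0$)
$K{\left(k,s \right)} = 0$ ($K{\left(k,s \right)} = \left(-8\right) 0 = 0$)
$j{\left(V \right)} = 3 - 2 V^{2}$ ($j{\left(V \right)} = 3 - \left(V + 0\right) \left(V + V\right) = 3 - V 2 V = 3 - 2 V^{2}$)
$- \frac{2973712}{j{\left(1827 \right)}} = - \frac{2973712}{3 - 2 \cdot 1827^{2}} = - \frac{2973712}{3 - 6675858} = - \frac{2973712}{-6675855} = \left(-2973712\right) \left(- \frac{1}{6675855}\right) = \frac{2973712}{6675855}$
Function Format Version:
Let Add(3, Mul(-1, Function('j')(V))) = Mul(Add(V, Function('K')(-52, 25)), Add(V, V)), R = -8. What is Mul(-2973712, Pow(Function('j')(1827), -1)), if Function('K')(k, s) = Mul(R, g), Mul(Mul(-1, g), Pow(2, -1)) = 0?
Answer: Rational(2973712, 6675855) ≈ 0.44544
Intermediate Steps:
g = 0 (g = Mul(-2, 0) = 0)
Function('K')(k, s) = 0 (Function('K')(k, s) = Mul(-8, 0) = 0)
Function('j')(V) = Add(3, Mul(-2, Pow(V, 2))) (Function('j')(V) = Add(3, Mul(-1, Mul(Add(V, 0), Add(V, V)))) = Add(3, Mul(-1, Mul(V, Mul(2, V)))) = Add(3, Mul(-1, Mul(2, Pow(V, 2)))) = Add(3, Mul(-2, Pow(V, 2))))
Mul(-2973712, Pow(Function('j')(1827), -1)) = Mul(-2973712, Pow(Add(3, Mul(-2, Pow(1827, 2))), -1)) = Mul(-2973712, Pow(Add(3, Mul(-2, 3337929)), -1)) = Mul(-2973712, Pow(Add(3, -6675858), -1)) = Mul(-2973712, Pow(-6675855, -1)) = Mul(-2973712, Rational(-1, 6675855)) = Rational(2973712, 6675855)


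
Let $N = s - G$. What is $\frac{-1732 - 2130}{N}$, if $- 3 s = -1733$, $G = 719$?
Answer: $\frac{5793}{212} \approx 27.325$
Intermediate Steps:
$s = \frac{1733}{3}$ ($s = \left(- \frac{1}{3}\right) \left(-1733\right) = \frac{1733}{3} \approx 577.67$)
$N = - \frac{424}{3}$ ($N = \frac{1733}{3} - 719 = - \frac{424}{3} \approx -141.33$)
$\frac{-1732 - 2130}{N} = \frac{-1732 - 2130}{- \frac{424}{3}} = \left(-1732 - 2130\right) \left(- \frac{3}{424}\right) = \left(-3862\right) \left(- \frac{3}{424}\right) = \frac{5793}{212}$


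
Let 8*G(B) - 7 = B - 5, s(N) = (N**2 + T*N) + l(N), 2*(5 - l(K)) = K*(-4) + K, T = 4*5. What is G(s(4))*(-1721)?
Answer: -187589/8 ≈ -23449.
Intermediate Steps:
T = 20
l(K) = 5 + 3*K/2 (l(K) = 5 - (K*(-4) + K)/2 = 5 - (-4*K + K)/2 = 5 - (-3)*K/2 = 5 + 3*K/2)
s(N) = 5 + N**2 + 43*N/2 (s(N) = (N**2 + 20*N) + (5 + 3*N/2) = 5 + N**2 + 43*N/2)
G(B) = 1/4 + B/8 (G(B) = 7/8 + (B - 5)/8 = 7/8 + (-5 + B)/8 = 7/8 + (-5/8 + B/8) = 1/4 + B/8)
G(s(4))*(-1721) = (1/4 + (5 + 4**2 + (43/2)*4)/8)*(-1721) = (1/4 + (5 + 16 + 86)/8)*(-1721) = (1/4 + (1/8)*107)*(-1721) = (1/4 + 107/8)*(-1721) = (109/8)*(-1721) = -187589/8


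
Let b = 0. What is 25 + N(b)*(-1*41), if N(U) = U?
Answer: 25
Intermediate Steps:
25 + N(b)*(-1*41) = 25 + 0*(-1*41) = 25 + 0*(-41) = 25 + 0 = 25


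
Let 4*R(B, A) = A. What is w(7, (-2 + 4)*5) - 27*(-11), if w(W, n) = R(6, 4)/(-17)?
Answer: 5048/17 ≈ 296.94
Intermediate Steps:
R(B, A) = A/4
w(W, n) = -1/17 (w(W, n) = ((¼)*4)/(-17) = 1*(-1/17) = -1/17)
w(7, (-2 + 4)*5) - 27*(-11) = -1/17 - 27*(-11) = -1/17 - 1*(-297) = -1/17 + 297 = 5048/17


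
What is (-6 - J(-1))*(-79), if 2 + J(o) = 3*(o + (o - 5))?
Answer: -1343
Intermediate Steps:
J(o) = -17 + 6*o (J(o) = -2 + 3*(o + (o - 5)) = -2 + 3*(o + (-5 + o)) = -2 + 3*(-5 + 2*o) = -2 + (-15 + 6*o) = -17 + 6*o)
(-6 - J(-1))*(-79) = (-6 - (-17 + 6*(-1)))*(-79) = (-6 - (-17 - 6))*(-79) = (-6 - 1*(-23))*(-79) = (-6 + 23)*(-79) = 17*(-79) = -1343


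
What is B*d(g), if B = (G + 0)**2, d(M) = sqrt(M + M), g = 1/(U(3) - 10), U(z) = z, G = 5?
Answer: 25*I*sqrt(14)/7 ≈ 13.363*I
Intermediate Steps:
g = -1/7 (g = 1/(3 - 10) = 1/(-7) = -1/7 ≈ -0.14286)
d(M) = sqrt(2)*sqrt(M) (d(M) = sqrt(2*M) = sqrt(2)*sqrt(M))
B = 25 (B = (5 + 0)**2 = 5**2 = 25)
B*d(g) = 25*(sqrt(2)*sqrt(-1/7)) = 25*(sqrt(2)*(I*sqrt(7)/7)) = 25*(I*sqrt(14)/7) = 25*I*sqrt(14)/7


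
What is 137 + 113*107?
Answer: 12228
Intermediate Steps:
137 + 113*107 = 137 + 12091 = 12228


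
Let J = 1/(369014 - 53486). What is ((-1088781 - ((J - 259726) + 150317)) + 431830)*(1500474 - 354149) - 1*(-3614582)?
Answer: -198043505743470229/315528 ≈ -6.2766e+11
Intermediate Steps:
J = 1/315528 ≈ 3.1693e-6
((-1088781 - ((J - 259726) + 150317)) + 431830)*(1500474 - 354149) - 1*(-3614582) = ((-1088781 - ((1/315528 - 259726) + 150317)) + 431830)*(1500474 - 354149) - 1*(-3614582) = ((-1088781 - (-81950825327/315528 + 150317)) + 431830)*1146325 + 3614582 = ((-1088781 - 1*(-34521602951/315528)) + 431830)*1146325 + 3614582 = ((-1088781 + 34521602951/315528) + 431830)*1146325 + 3614582 = (-309019288417/315528 + 431830)*1146325 + 3614582 = -172764832177/315528*1146325 + 3614582 = -198044646245299525/315528 + 3614582 = -198043505743470229/315528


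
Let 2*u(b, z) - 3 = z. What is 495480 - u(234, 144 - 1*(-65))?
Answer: 495374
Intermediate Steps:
u(b, z) = 3/2 + z/2
495480 - u(234, 144 - 1*(-65)) = 495480 - (3/2 + (144 - 1*(-65))/2) = 495480 - (3/2 + (144 + 65)/2) = 495480 - (3/2 + (½)*209) = 495480 - (3/2 + 209/2) = 495480 - 1*106 = 495480 - 106 = 495374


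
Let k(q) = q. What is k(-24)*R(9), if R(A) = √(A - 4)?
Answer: -24*√5 ≈ -53.666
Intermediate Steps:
R(A) = √(-4 + A)
k(-24)*R(9) = -24*√(-4 + 9) = -24*√5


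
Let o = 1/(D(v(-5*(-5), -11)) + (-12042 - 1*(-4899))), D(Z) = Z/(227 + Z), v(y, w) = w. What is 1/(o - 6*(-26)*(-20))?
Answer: -1542899/4813845096 ≈ -0.00032051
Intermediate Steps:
D(Z) = Z/(227 + Z)
o = -216/1542899 (o = 1/(-11/(227 - 11) + (-12042 - 1*(-4899))) = 1/(-11/216 + (-12042 + 4899)) = 1/(-11*1/216 - 7143) = 1/(-11/216 - 7143) = 1/(-1542899/216) = -216/1542899 ≈ -0.00014000)
1/(o - 6*(-26)*(-20)) = 1/(-216/1542899 - 6*(-26)*(-20)) = 1/(-216/1542899 + 156*(-20)) = 1/(-216/1542899 - 3120) = 1/(-4813845096/1542899) = -1542899/4813845096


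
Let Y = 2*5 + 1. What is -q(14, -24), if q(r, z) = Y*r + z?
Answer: -130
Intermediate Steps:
Y = 11 (Y = 10 + 1 = 11)
q(r, z) = z + 11*r (q(r, z) = 11*r + z = z + 11*r)
-q(14, -24) = -(-24 + 11*14) = -(-24 + 154) = -1*130 = -130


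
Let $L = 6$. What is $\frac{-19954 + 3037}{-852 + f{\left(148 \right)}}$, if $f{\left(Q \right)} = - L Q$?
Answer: $\frac{5639}{580} \approx 9.7224$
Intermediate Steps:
$f{\left(Q \right)} = - 6 Q$ ($f{\left(Q \right)} = \left(-1\right) 6 Q = - 6 Q$)
$\frac{-19954 + 3037}{-852 + f{\left(148 \right)}} = \frac{-19954 + 3037}{-852 - 888} = - \frac{16917}{-852 - 888} = - \frac{16917}{-1740} = \left(-16917\right) \left(- \frac{1}{1740}\right) = \frac{5639}{580}$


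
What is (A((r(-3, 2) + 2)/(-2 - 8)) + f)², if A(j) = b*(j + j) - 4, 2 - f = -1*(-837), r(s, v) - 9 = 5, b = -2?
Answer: 17330569/25 ≈ 6.9322e+5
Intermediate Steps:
r(s, v) = 14 (r(s, v) = 9 + 5 = 14)
f = -835 (f = 2 - (-1)*(-837) = 2 - 1*837 = 2 - 837 = -835)
A(j) = -4 - 4*j (A(j) = -2*(j + j) - 4 = -4*j - 4 = -4 - 4*j)
(A((r(-3, 2) + 2)/(-2 - 8)) + f)² = ((-4 - 4*(14 + 2)/(-2 - 8)) - 835)² = ((-4 - 64/(-10)) - 835)² = ((-4 - 64*(-1)/10) - 835)² = ((-4 - 4*(-8/5)) - 835)² = ((-4 + 32/5) - 835)² = (12/5 - 835)² = (-4163/5)² = 17330569/25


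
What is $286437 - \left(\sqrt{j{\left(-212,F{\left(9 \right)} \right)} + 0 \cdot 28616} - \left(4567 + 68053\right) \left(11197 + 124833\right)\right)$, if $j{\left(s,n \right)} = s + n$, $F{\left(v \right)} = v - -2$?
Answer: $9878785037 - i \sqrt{201} \approx 9.8788 \cdot 10^{9} - 14.177 i$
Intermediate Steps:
$F{\left(v \right)} = 2 + v$ ($F{\left(v \right)} = v + 2 = 2 + v$)
$j{\left(s,n \right)} = n + s$
$286437 - \left(\sqrt{j{\left(-212,F{\left(9 \right)} \right)} + 0 \cdot 28616} - \left(4567 + 68053\right) \left(11197 + 124833\right)\right) = 286437 - \left(\sqrt{\left(\left(2 + 9\right) - 212\right) + 0 \cdot 28616} - \left(4567 + 68053\right) \left(11197 + 124833\right)\right) = 286437 - \left(\sqrt{\left(11 - 212\right) + 0} - 72620 \cdot 136030\right) = 286437 - \left(\sqrt{-201 + 0} - 9878498600\right) = 286437 - \left(\sqrt{-201} - 9878498600\right) = 286437 - \left(i \sqrt{201} - 9878498600\right) = 286437 - \left(-9878498600 + i \sqrt{201}\right) = 286437 + \left(9878498600 - i \sqrt{201}\right) = 9878785037 - i \sqrt{201}$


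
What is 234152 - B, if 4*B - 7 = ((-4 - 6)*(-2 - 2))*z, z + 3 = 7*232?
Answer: 871761/4 ≈ 2.1794e+5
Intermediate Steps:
z = 1621 (z = -3 + 7*232 = -3 + 1624 = 1621)
B = 64847/4 (B = 7/4 + (((-4 - 6)*(-2 - 2))*1621)/4 = 7/4 + (-10*(-4)*1621)/4 = 7/4 + (40*1621)/4 = 7/4 + (¼)*64840 = 7/4 + 16210 = 64847/4 ≈ 16212.)
234152 - B = 234152 - 1*64847/4 = 234152 - 64847/4 = 871761/4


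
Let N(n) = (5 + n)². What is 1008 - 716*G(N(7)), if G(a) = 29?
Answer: -19756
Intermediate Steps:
1008 - 716*G(N(7)) = 1008 - 716*29 = 1008 - 20764 = -19756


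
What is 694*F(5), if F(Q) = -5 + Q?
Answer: 0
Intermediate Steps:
694*F(5) = 694*(-5 + 5) = 694*0 = 0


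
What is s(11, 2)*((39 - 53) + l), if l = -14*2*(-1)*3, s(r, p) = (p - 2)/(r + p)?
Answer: 0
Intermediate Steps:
s(r, p) = (-2 + p)/(p + r)
l = 84 (l = -(-28)*3 = -14*(-6) = 84)
s(11, 2)*((39 - 53) + l) = ((-2 + 2)/(2 + 11))*((39 - 53) + 84) = (0/13)*(-14 + 84) = ((1/13)*0)*70 = 0*70 = 0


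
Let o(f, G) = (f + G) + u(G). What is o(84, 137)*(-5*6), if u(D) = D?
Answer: -10740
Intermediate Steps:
o(f, G) = f + 2*G (o(f, G) = (f + G) + G = (G + f) + G = f + 2*G)
o(84, 137)*(-5*6) = (84 + 2*137)*(-5*6) = (84 + 274)*(-30) = 358*(-30) = -10740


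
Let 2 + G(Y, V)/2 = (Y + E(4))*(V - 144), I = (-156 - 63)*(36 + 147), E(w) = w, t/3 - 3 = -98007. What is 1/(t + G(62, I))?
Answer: -1/5603188 ≈ -1.7847e-7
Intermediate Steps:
t = -294012 (t = 9 + 3*(-98007) = 9 - 294021 = -294012)
I = -40077 (I = -219*183 = -40077)
G(Y, V) = -4 + 2*(-144 + V)*(4 + Y) (G(Y, V) = -4 + 2*((Y + 4)*(V - 144)) = -4 + 2*((4 + Y)*(-144 + V)) = -4 + 2*((-144 + V)*(4 + Y)) = -4 + 2*(-144 + V)*(4 + Y))
1/(t + G(62, I)) = 1/(-294012 + (-1156 - 288*62 + 8*(-40077) + 2*(-40077)*62)) = 1/(-294012 + (-1156 - 17856 - 320616 - 4969548)) = 1/(-294012 - 5309176) = 1/(-5603188) = -1/5603188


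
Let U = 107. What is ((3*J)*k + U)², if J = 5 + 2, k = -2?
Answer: 4225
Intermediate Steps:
J = 7
((3*J)*k + U)² = ((3*7)*(-2) + 107)² = (21*(-2) + 107)² = (-42 + 107)² = 65² = 4225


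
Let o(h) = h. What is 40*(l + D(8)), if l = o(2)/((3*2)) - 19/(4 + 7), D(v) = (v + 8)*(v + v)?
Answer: 336080/33 ≈ 10184.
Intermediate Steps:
D(v) = 2*v*(8 + v) (D(v) = (8 + v)*(2*v) = 2*v*(8 + v))
l = -46/33 (l = 2/((3*2)) - 19/(4 + 7) = 2/6 - 19/11 = 2*(⅙) - 19*1/11 = ⅓ - 19/11 = -46/33 ≈ -1.3939)
40*(l + D(8)) = 40*(-46/33 + 2*8*(8 + 8)) = 40*(-46/33 + 2*8*16) = 40*(-46/33 + 256) = 40*(8402/33) = 336080/33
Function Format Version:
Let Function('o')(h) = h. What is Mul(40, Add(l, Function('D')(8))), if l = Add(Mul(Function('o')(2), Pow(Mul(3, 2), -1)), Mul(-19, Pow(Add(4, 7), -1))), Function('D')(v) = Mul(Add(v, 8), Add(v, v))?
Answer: Rational(336080, 33) ≈ 10184.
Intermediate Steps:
Function('D')(v) = Mul(2, v, Add(8, v)) (Function('D')(v) = Mul(Add(8, v), Mul(2, v)) = Mul(2, v, Add(8, v)))
l = Rational(-46, 33) (l = Add(Mul(2, Pow(Mul(3, 2), -1)), Mul(-19, Pow(Add(4, 7), -1))) = Add(Mul(2, Pow(6, -1)), Mul(-19, Pow(11, -1))) = Add(Mul(2, Rational(1, 6)), Mul(-19, Rational(1, 11))) = Add(Rational(1, 3), Rational(-19, 11)) = Rational(-46, 33) ≈ -1.3939)
Mul(40, Add(l, Function('D')(8))) = Mul(40, Add(Rational(-46, 33), Mul(2, 8, Add(8, 8)))) = Mul(40, Add(Rational(-46, 33), Mul(2, 8, 16))) = Mul(40, Add(Rational(-46, 33), 256)) = Mul(40, Rational(8402, 33)) = Rational(336080, 33)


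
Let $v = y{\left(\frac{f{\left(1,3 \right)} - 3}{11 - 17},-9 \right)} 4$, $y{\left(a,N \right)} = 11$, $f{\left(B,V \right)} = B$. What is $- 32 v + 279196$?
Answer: $277788$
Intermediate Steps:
$v = 44$ ($v = 11 \cdot 4 = 44$)
$- 32 v + 279196 = \left(-32\right) 44 + 279196 = -1408 + 279196 = 277788$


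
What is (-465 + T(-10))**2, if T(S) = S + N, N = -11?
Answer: 236196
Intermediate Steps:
T(S) = -11 + S (T(S) = S - 11 = -11 + S)
(-465 + T(-10))**2 = (-465 + (-11 - 10))**2 = (-465 - 21)**2 = (-486)**2 = 236196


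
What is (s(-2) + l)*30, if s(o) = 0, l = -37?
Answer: -1110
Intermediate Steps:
(s(-2) + l)*30 = (0 - 37)*30 = -37*30 = -1110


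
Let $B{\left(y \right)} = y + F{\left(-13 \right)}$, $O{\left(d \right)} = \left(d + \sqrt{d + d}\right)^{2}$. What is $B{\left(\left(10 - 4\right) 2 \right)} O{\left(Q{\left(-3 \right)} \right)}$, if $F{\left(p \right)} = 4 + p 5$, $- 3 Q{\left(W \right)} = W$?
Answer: $-147 - 98 \sqrt{2} \approx -285.59$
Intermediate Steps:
$Q{\left(W \right)} = - \frac{W}{3}$
$F{\left(p \right)} = 4 + 5 p$
$O{\left(d \right)} = \left(d + \sqrt{2} \sqrt{d}\right)^{2}$ ($O{\left(d \right)} = \left(d + \sqrt{2 d}\right)^{2} = \left(d + \sqrt{2} \sqrt{d}\right)^{2}$)
$B{\left(y \right)} = -61 + y$ ($B{\left(y \right)} = y + \left(4 + 5 \left(-13\right)\right) = y + \left(4 - 65\right) = y - 61 = -61 + y$)
$B{\left(\left(10 - 4\right) 2 \right)} O{\left(Q{\left(-3 \right)} \right)} = \left(-61 + \left(10 - 4\right) 2\right) \left(\left(- \frac{1}{3}\right) \left(-3\right) + \sqrt{2} \sqrt{\left(- \frac{1}{3}\right) \left(-3\right)}\right)^{2} = \left(-61 + 6 \cdot 2\right) \left(1 + \sqrt{2} \sqrt{1}\right)^{2} = \left(-61 + 12\right) \left(1 + \sqrt{2} \cdot 1\right)^{2} = - 49 \left(1 + \sqrt{2}\right)^{2}$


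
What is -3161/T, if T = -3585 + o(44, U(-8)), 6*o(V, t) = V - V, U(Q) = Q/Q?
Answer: 3161/3585 ≈ 0.88173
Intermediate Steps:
U(Q) = 1
o(V, t) = 0 (o(V, t) = (V - V)/6 = (⅙)*0 = 0)
T = -3585 (T = -3585 + 0 = -3585)
-3161/T = -3161/(-3585) = -3161*(-1/3585) = 3161/3585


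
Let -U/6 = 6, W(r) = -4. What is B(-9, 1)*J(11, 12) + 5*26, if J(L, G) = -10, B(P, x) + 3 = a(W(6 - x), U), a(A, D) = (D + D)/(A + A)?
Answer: 70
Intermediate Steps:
U = -36 (U = -6*6 = -36)
a(A, D) = D/A (a(A, D) = (2*D)/((2*A)) = (2*D)*(1/(2*A)) = D/A)
B(P, x) = 6 (B(P, x) = -3 - 36/(-4) = -3 - 36*(-¼) = -3 + 9 = 6)
B(-9, 1)*J(11, 12) + 5*26 = 6*(-10) + 5*26 = -60 + 130 = 70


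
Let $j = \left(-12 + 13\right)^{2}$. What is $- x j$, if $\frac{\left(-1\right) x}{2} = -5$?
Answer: $-10$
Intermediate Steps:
$x = 10$ ($x = \left(-2\right) \left(-5\right) = 10$)
$j = 1$ ($j = 1^{2} = 1$)
$- x j = \left(-1\right) 10 \cdot 1 = \left(-10\right) 1 = -10$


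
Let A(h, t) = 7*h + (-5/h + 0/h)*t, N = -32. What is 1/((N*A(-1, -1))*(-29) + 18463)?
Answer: 1/7327 ≈ 0.00013648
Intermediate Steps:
A(h, t) = 7*h - 5*t/h (A(h, t) = 7*h + (-5/h + 0)*t = 7*h + (-5/h)*t = 7*h - 5*t/h)
1/((N*A(-1, -1))*(-29) + 18463) = 1/(-32*(7*(-1) - 5*(-1)/(-1))*(-29) + 18463) = 1/(-32*(-7 - 5*(-1)*(-1))*(-29) + 18463) = 1/(-32*(-7 - 5)*(-29) + 18463) = 1/(-32*(-12)*(-29) + 18463) = 1/(384*(-29) + 18463) = 1/(-11136 + 18463) = 1/7327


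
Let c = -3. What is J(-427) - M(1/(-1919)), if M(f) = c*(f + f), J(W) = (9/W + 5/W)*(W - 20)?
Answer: 1715220/117059 ≈ 14.653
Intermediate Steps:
J(W) = 14*(-20 + W)/W (J(W) = (14/W)*(-20 + W) = 14*(-20 + W)/W)
M(f) = -6*f (M(f) = -3*(f + f) = -6*f)
J(-427) - M(1/(-1919)) = (14 - 280/(-427)) - (-6)/(-1919) = (14 - 280*(-1/427)) - (-6)*(-1)/1919 = (14 + 40/61) - 1*6/1919 = 894/61 - 6/1919 = 1715220/117059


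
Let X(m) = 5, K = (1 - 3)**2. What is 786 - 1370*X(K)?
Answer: -6064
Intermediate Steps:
K = 4 (K = (-2)**2 = 4)
786 - 1370*X(K) = 786 - 1370*5 = 786 - 6850 = -6064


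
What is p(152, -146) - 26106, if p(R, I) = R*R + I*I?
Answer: 18314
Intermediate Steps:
p(R, I) = I² + R² (p(R, I) = R² + I² = I² + R²)
p(152, -146) - 26106 = ((-146)² + 152²) - 26106 = (21316 + 23104) - 26106 = 44420 - 26106 = 18314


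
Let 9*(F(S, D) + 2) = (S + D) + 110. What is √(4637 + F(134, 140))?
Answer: √42099/3 ≈ 68.393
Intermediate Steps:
F(S, D) = 92/9 + D/9 + S/9 (F(S, D) = -2 + ((S + D) + 110)/9 = -2 + ((D + S) + 110)/9 = -2 + (110 + D + S)/9 = -2 + (110/9 + D/9 + S/9) = 92/9 + D/9 + S/9)
√(4637 + F(134, 140)) = √(4637 + (92/9 + (⅑)*140 + (⅑)*134)) = √(4637 + (92/9 + 140/9 + 134/9)) = √(4637 + 122/3) = √(14033/3) = √42099/3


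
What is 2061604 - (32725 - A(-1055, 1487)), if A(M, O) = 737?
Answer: 2029616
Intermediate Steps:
2061604 - (32725 - A(-1055, 1487)) = 2061604 - (32725 - 1*737) = 2061604 - (32725 - 737) = 2061604 - 1*31988 = 2061604 - 31988 = 2029616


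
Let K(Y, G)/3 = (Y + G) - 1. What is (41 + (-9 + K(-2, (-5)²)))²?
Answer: 9604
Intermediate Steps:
K(Y, G) = -3 + 3*G + 3*Y (K(Y, G) = 3*((Y + G) - 1) = 3*((G + Y) - 1) = 3*(-1 + G + Y) = -3 + 3*G + 3*Y)
(41 + (-9 + K(-2, (-5)²)))² = (41 + (-9 + (-3 + 3*(-5)² + 3*(-2))))² = (41 + (-9 + (-3 + 3*25 - 6)))² = (41 + (-9 + (-3 + 75 - 6)))² = (41 + (-9 + 66))² = (41 + 57)² = 98² = 9604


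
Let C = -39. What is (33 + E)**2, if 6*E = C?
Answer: 2809/4 ≈ 702.25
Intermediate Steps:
E = -13/2 (E = (1/6)*(-39) = -13/2 ≈ -6.5000)
(33 + E)**2 = (33 - 13/2)**2 = (53/2)**2 = 2809/4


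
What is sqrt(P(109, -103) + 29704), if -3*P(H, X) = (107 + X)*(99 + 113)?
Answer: 2*sqrt(66198)/3 ≈ 171.53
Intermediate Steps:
P(H, X) = -22684/3 - 212*X/3 (P(H, X) = -(107 + X)*(99 + 113)/3 = -(107 + X)*212/3 = -(22684 + 212*X)/3 = -22684/3 - 212*X/3)
sqrt(P(109, -103) + 29704) = sqrt((-22684/3 - 212/3*(-103)) + 29704) = sqrt((-22684/3 + 21836/3) + 29704) = sqrt(-848/3 + 29704) = sqrt(88264/3) = 2*sqrt(66198)/3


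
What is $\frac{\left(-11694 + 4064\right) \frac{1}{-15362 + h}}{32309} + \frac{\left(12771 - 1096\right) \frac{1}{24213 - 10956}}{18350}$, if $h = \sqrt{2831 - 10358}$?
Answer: $\frac{4701366071909293}{74194925962227290082} + \frac{7630 i \sqrt{7527}}{7624877830439} \approx 6.3365 \cdot 10^{-5} + 8.6817 \cdot 10^{-8} i$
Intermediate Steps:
$h = i \sqrt{7527}$ ($h = \sqrt{-7527} = i \sqrt{7527} \approx 86.758 i$)
$\frac{\left(-11694 + 4064\right) \frac{1}{-15362 + h}}{32309} + \frac{\left(12771 - 1096\right) \frac{1}{24213 - 10956}}{18350} = \frac{\left(-11694 + 4064\right) \frac{1}{-15362 + i \sqrt{7527}}}{32309} + \frac{\left(12771 - 1096\right) \frac{1}{24213 - 10956}}{18350} = - \frac{7630}{-15362 + i \sqrt{7527}} \cdot \frac{1}{32309} + \frac{11675}{13257} \cdot \frac{1}{18350} = - \frac{7630}{32309 \left(-15362 + i \sqrt{7527}\right)} + 11675 \cdot \frac{1}{13257} \cdot \frac{1}{18350} = - \frac{7630}{32309 \left(-15362 + i \sqrt{7527}\right)} + \frac{11675}{13257} \cdot \frac{1}{18350} = - \frac{7630}{32309 \left(-15362 + i \sqrt{7527}\right)} + \frac{467}{9730638} = \frac{467}{9730638} - \frac{7630}{32309 \left(-15362 + i \sqrt{7527}\right)}$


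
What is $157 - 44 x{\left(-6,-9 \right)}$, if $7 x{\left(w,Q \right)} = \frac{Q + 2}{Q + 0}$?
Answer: $\frac{1369}{9} \approx 152.11$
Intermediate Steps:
$x{\left(w,Q \right)} = \frac{2 + Q}{7 Q}$ ($x{\left(w,Q \right)} = \frac{\left(Q + 2\right) \frac{1}{Q + 0}}{7} = \frac{\left(2 + Q\right) \frac{1}{Q}}{7} = \frac{\frac{1}{Q} \left(2 + Q\right)}{7} = \frac{2 + Q}{7 Q}$)
$157 - 44 x{\left(-6,-9 \right)} = 157 - 44 \frac{2 - 9}{7 \left(-9\right)} = 157 - 44 \cdot \frac{1}{7} \left(- \frac{1}{9}\right) \left(-7\right) = 157 - \frac{44}{9} = \frac{1369}{9}$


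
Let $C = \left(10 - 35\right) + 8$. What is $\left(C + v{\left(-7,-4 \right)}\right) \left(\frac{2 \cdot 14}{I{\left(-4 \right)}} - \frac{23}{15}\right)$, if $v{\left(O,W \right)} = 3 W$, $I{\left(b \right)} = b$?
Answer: $\frac{3712}{15} \approx 247.47$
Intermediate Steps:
$C = -17$ ($C = -25 + 8 = -17$)
$\left(C + v{\left(-7,-4 \right)}\right) \left(\frac{2 \cdot 14}{I{\left(-4 \right)}} - \frac{23}{15}\right) = \left(-17 + 3 \left(-4\right)\right) \left(\frac{2 \cdot 14}{-4} - \frac{23}{15}\right) = \left(-17 - 12\right) \left(28 \left(- \frac{1}{4}\right) - \frac{23}{15}\right) = - 29 \left(-7 - \frac{23}{15}\right) = \left(-29\right) \left(- \frac{128}{15}\right) = \frac{3712}{15}$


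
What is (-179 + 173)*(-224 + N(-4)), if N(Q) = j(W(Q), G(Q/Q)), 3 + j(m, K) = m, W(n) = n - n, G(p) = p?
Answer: 1362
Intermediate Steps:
W(n) = 0
j(m, K) = -3 + m
N(Q) = -3 (N(Q) = -3 + 0 = -3)
(-179 + 173)*(-224 + N(-4)) = (-179 + 173)*(-224 - 3) = -6*(-227) = 1362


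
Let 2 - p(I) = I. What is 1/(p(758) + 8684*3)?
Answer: 1/25296 ≈ 3.9532e-5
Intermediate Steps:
p(I) = 2 - I
1/(p(758) + 8684*3) = 1/((2 - 1*758) + 8684*3) = 1/((2 - 758) + 26052) = 1/(-756 + 26052) = 1/25296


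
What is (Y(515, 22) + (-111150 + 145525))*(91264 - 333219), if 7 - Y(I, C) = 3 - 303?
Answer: -8391483310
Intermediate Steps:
Y(I, C) = 307 (Y(I, C) = 7 - (3 - 303) = 7 - 1*(-300) = 7 + 300 = 307)
(Y(515, 22) + (-111150 + 145525))*(91264 - 333219) = (307 + (-111150 + 145525))*(91264 - 333219) = (307 + 34375)*(-241955) = 34682*(-241955) = -8391483310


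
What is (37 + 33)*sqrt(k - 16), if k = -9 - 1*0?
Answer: 350*I ≈ 350.0*I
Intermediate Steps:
k = -9 (k = -9 + 0 = -9)
(37 + 33)*sqrt(k - 16) = (37 + 33)*sqrt(-9 - 16) = 70*sqrt(-25) = 70*(5*I) = 350*I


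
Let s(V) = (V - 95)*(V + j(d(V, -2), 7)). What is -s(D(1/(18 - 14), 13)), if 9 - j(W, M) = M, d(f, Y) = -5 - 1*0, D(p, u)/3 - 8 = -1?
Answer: 1702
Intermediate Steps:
D(p, u) = 21 (D(p, u) = 24 + 3*(-1) = 24 - 3 = 21)
d(f, Y) = -5 (d(f, Y) = -5 + 0 = -5)
j(W, M) = 9 - M
s(V) = (-95 + V)*(2 + V) (s(V) = (V - 95)*(V + (9 - 1*7)) = (-95 + V)*(V + (9 - 7)) = (-95 + V)*(V + 2) = (-95 + V)*(2 + V))
-s(D(1/(18 - 14), 13)) = -(-190 + 21**2 - 93*21) = -(-190 + 441 - 1953) = -1*(-1702) = 1702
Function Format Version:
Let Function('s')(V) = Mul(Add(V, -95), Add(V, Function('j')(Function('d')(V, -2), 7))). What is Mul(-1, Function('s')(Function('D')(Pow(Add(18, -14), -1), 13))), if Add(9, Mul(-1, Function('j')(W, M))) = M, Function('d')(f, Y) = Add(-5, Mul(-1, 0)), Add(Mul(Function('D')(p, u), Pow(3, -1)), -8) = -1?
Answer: 1702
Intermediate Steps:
Function('D')(p, u) = 21 (Function('D')(p, u) = Add(24, Mul(3, -1)) = Add(24, -3) = 21)
Function('d')(f, Y) = -5 (Function('d')(f, Y) = Add(-5, 0) = -5)
Function('j')(W, M) = Add(9, Mul(-1, M))
Function('s')(V) = Mul(Add(-95, V), Add(2, V)) (Function('s')(V) = Mul(Add(V, -95), Add(V, Add(9, Mul(-1, 7)))) = Mul(Add(-95, V), Add(V, Add(9, -7))) = Mul(Add(-95, V), Add(V, 2)) = Mul(Add(-95, V), Add(2, V)))
Mul(-1, Function('s')(Function('D')(Pow(Add(18, -14), -1), 13))) = Mul(-1, Add(-190, Pow(21, 2), Mul(-93, 21))) = Mul(-1, Add(-190, 441, -1953)) = Mul(-1, -1702) = 1702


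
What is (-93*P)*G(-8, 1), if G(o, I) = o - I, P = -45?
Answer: -37665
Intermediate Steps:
(-93*P)*G(-8, 1) = (-93*(-45))*(-8 - 1*1) = 4185*(-8 - 1) = 4185*(-9) = -37665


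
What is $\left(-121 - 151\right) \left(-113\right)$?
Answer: $30736$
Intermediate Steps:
$\left(-121 - 151\right) \left(-113\right) = \left(-272\right) \left(-113\right) = 30736$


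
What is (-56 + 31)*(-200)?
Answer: 5000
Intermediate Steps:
(-56 + 31)*(-200) = -25*(-200) = 5000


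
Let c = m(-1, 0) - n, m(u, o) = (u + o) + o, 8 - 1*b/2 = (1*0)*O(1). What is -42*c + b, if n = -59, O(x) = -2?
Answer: -2420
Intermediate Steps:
b = 16 (b = 16 - 2*1*0*(-2) = 16 - 0*(-2) = 16 - 2*0 = 16 + 0 = 16)
m(u, o) = u + 2*o (m(u, o) = (o + u) + o = u + 2*o)
c = 58 (c = (-1 + 2*0) - 1*(-59) = (-1 + 0) + 59 = -1 + 59 = 58)
-42*c + b = -42*58 + 16 = -2436 + 16 = -2420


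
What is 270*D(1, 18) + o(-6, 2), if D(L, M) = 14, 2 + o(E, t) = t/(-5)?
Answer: 18888/5 ≈ 3777.6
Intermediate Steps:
o(E, t) = -2 - t/5 (o(E, t) = -2 + t/(-5) = -2 + t*(-1/5) = -2 - t/5)
270*D(1, 18) + o(-6, 2) = 270*14 + (-2 - 1/5*2) = 3780 + (-2 - 2/5) = 3780 - 12/5 = 18888/5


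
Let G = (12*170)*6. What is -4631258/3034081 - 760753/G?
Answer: -2364872820913/37137151440 ≈ -63.679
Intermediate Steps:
G = 12240 (G = 2040*6 = 12240)
-4631258/3034081 - 760753/G = -4631258/3034081 - 760753/12240 = -2364872820913/37137151440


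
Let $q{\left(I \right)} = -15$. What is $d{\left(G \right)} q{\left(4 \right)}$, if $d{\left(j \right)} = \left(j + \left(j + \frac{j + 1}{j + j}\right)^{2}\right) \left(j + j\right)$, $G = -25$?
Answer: $\frac{2160864}{5} \approx 4.3217 \cdot 10^{5}$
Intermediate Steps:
$d{\left(j \right)} = 2 j \left(j + \left(j + \frac{1 + j}{2 j}\right)^{2}\right)$ ($d{\left(j \right)} = \left(j + \left(j + \frac{1 + j}{2 j}\right)^{2}\right) 2 j = 2 j \left(j + \left(j + \frac{1 + j}{2 j}\right)^{2}\right)$)
$d{\left(G \right)} q{\left(4 \right)} = \frac{\left(1 - 25 + 2 \left(-25\right)^{2}\right)^{2} + 4 \left(-25\right)^{3}}{2 \left(-25\right)} \left(-15\right) = \frac{1}{2} \left(- \frac{1}{25}\right) \left(\left(1 - 25 + 2 \cdot 625\right)^{2} + 4 \left(-15625\right)\right) \left(-15\right) = \frac{1}{2} \left(- \frac{1}{25}\right) \left(\left(1 - 25 + 1250\right)^{2} - 62500\right) \left(-15\right) = \frac{1}{2} \left(- \frac{1}{25}\right) \left(1226^{2} - 62500\right) \left(-15\right) = \frac{1}{2} \left(- \frac{1}{25}\right) \left(1503076 - 62500\right) \left(-15\right) = \frac{1}{2} \left(- \frac{1}{25}\right) 1440576 \left(-15\right) = \left(- \frac{720288}{25}\right) \left(-15\right) = \frac{2160864}{5}$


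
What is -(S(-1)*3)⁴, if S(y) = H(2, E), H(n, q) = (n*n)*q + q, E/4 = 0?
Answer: 0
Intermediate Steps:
E = 0 (E = 4*0 = 0)
H(n, q) = q + q*n² (H(n, q) = n²*q + q = q*n² + q = q + q*n²)
S(y) = 0 (S(y) = 0*(1 + 2²) = 0*(1 + 4) = 0*5 = 0)
-(S(-1)*3)⁴ = -(0*3)⁴ = -1*0⁴ = -1*0 = 0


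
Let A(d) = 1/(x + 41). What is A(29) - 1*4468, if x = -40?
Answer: -4467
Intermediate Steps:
A(d) = 1 (A(d) = 1/(-40 + 41) = 1/1 = 1)
A(29) - 1*4468 = 1 - 1*4468 = 1 - 4468 = -4467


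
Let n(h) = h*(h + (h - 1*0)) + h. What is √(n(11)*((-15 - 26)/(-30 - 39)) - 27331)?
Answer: I*√244626/3 ≈ 164.87*I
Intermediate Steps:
n(h) = h + 2*h² (n(h) = h*(h + (h + 0)) + h = h*(h + h) + h = h*(2*h) + h = 2*h² + h = h + 2*h²)
√(n(11)*((-15 - 26)/(-30 - 39)) - 27331) = √((11*(1 + 2*11))*((-15 - 26)/(-30 - 39)) - 27331) = √((11*(1 + 22))*(-41/(-69)) - 27331) = √((11*23)*(-41*(-1/69)) - 27331) = √(253*(41/69) - 27331) = √(451/3 - 27331) = √(-81542/3) = I*√244626/3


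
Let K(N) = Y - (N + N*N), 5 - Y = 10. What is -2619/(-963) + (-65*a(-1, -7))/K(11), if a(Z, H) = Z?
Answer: 32912/14659 ≈ 2.2452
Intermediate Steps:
Y = -5 (Y = 5 - 1*10 = 5 - 10 = -5)
K(N) = -5 - N - N**2 (K(N) = -5 - (N + N*N) = -5 - (N + N**2) = -5 + (-N - N**2) = -5 - N - N**2)
-2619/(-963) + (-65*a(-1, -7))/K(11) = -2619/(-963) + (-65*(-1))/(-5 - 1*11 - 1*11**2) = -2619*(-1/963) + 65/(-5 - 11 - 1*121) = 291/107 + 65/(-5 - 11 - 121) = 291/107 + 65/(-137) = 291/107 + 65*(-1/137) = 291/107 - 65/137 = 32912/14659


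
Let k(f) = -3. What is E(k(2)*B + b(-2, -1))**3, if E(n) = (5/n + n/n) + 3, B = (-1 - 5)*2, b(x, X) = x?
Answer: 2803221/39304 ≈ 71.322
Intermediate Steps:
B = -12 (B = -6*2 = -12)
E(n) = 4 + 5/n (E(n) = (5/n + 1) + 3 = (1 + 5/n) + 3 = 4 + 5/n)
E(k(2)*B + b(-2, -1))**3 = (4 + 5/(-3*(-12) - 2))**3 = (4 + 5/(36 - 2))**3 = (4 + 5/34)**3 = (141/34)**3 = 2803221/39304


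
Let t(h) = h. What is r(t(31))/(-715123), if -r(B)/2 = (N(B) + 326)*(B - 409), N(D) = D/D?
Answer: -247212/715123 ≈ -0.34569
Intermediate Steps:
N(D) = 1
r(B) = 267486 - 654*B (r(B) = -2*(1 + 326)*(B - 409) = -654*(-409 + B) = -2*(-133743 + 327*B) = 267486 - 654*B)
r(t(31))/(-715123) = (267486 - 654*31)/(-715123) = (267486 - 20274)*(-1/715123) = 247212*(-1/715123) = -247212/715123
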